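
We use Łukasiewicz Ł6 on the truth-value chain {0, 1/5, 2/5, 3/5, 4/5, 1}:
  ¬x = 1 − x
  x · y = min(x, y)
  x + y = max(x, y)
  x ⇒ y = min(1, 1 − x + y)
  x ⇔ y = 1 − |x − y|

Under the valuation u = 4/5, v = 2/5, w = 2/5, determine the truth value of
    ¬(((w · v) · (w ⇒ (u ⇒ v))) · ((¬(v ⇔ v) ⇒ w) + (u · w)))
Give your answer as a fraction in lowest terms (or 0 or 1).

w · v = 2/5 · 2/5 = 2/5
u ⇒ v = 4/5 ⇒ 2/5 = 3/5
w ⇒ (u ⇒ v) = 2/5 ⇒ 3/5 = 1
(w · v) · (w ⇒ (u ⇒ v)) = 2/5 · 1 = 2/5
v ⇔ v = 2/5 ⇔ 2/5 = 1
¬(v ⇔ v) = ¬1 = 0
¬(v ⇔ v) ⇒ w = 0 ⇒ 2/5 = 1
u · w = 4/5 · 2/5 = 2/5
(¬(v ⇔ v) ⇒ w) + (u · w) = 1 + 2/5 = 1
((w · v) · (w ⇒ (u ⇒ v))) · ((¬(v ⇔ v) ⇒ w) + (u · w)) = 2/5 · 1 = 2/5
¬(((w · v) · (w ⇒ (u ⇒ v))) · ((¬(v ⇔ v) ⇒ w) + (u · w))) = ¬2/5 = 3/5

3/5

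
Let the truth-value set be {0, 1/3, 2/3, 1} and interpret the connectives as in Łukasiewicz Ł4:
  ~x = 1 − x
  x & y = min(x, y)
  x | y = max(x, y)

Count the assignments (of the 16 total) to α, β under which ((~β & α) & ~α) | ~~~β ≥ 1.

4

α = 0, β = 0 ↦ 1  ≥
α = 0, β = 1/3 ↦ 2/3  <
α = 0, β = 2/3 ↦ 1/3  <
α = 0, β = 1 ↦ 0  <
α = 1/3, β = 0 ↦ 1  ≥
α = 1/3, β = 1/3 ↦ 2/3  <
α = 1/3, β = 2/3 ↦ 1/3  <
α = 1/3, β = 1 ↦ 0  <
α = 2/3, β = 0 ↦ 1  ≥
α = 2/3, β = 1/3 ↦ 2/3  <
α = 2/3, β = 2/3 ↦ 1/3  <
α = 2/3, β = 1 ↦ 0  <
α = 1, β = 0 ↦ 1  ≥
α = 1, β = 1/3 ↦ 2/3  <
α = 1, β = 2/3 ↦ 1/3  <
α = 1, β = 1 ↦ 0  <
So 4 of the 16 assignments meet the threshold.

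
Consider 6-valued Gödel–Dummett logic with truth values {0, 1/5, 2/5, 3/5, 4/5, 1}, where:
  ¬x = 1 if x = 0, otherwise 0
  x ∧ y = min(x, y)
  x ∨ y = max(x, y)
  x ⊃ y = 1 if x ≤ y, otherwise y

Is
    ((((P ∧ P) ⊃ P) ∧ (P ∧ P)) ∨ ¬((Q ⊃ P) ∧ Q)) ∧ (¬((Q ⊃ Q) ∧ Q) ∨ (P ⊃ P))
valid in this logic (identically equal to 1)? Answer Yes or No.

Counterexample: take P = 1/5, Q = 1/5.
P ∧ P = 1/5 ∧ 1/5 = 1/5
(P ∧ P) ⊃ P = 1/5 ⊃ 1/5 = 1
P ∧ P = 1/5 ∧ 1/5 = 1/5
((P ∧ P) ⊃ P) ∧ (P ∧ P) = 1 ∧ 1/5 = 1/5
Q ⊃ P = 1/5 ⊃ 1/5 = 1
(Q ⊃ P) ∧ Q = 1 ∧ 1/5 = 1/5
¬((Q ⊃ P) ∧ Q) = ¬1/5 = 0
(((P ∧ P) ⊃ P) ∧ (P ∧ P)) ∨ ¬((Q ⊃ P) ∧ Q) = 1/5 ∨ 0 = 1/5
Q ⊃ Q = 1/5 ⊃ 1/5 = 1
(Q ⊃ Q) ∧ Q = 1 ∧ 1/5 = 1/5
¬((Q ⊃ Q) ∧ Q) = ¬1/5 = 0
P ⊃ P = 1/5 ⊃ 1/5 = 1
¬((Q ⊃ Q) ∧ Q) ∨ (P ⊃ P) = 0 ∨ 1 = 1
((((P ∧ P) ⊃ P) ∧ (P ∧ P)) ∨ ¬((Q ⊃ P) ∧ Q)) ∧ (¬((Q ⊃ Q) ∧ Q) ∨ (P ⊃ P)) = 1/5 ∧ 1 = 1/5
This gives 1/5 ≠ 1.

No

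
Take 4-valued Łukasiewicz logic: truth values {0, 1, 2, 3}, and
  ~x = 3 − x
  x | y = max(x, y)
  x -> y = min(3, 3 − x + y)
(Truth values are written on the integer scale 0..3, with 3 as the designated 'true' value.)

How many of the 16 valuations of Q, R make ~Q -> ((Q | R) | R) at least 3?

Q = 0, R = 0 ↦ 0  <
Q = 0, R = 1 ↦ 1  <
Q = 0, R = 2 ↦ 2  <
Q = 0, R = 3 ↦ 3  ≥
Q = 1, R = 0 ↦ 2  <
Q = 1, R = 1 ↦ 2  <
Q = 1, R = 2 ↦ 3  ≥
Q = 1, R = 3 ↦ 3  ≥
Q = 2, R = 0 ↦ 3  ≥
Q = 2, R = 1 ↦ 3  ≥
Q = 2, R = 2 ↦ 3  ≥
Q = 2, R = 3 ↦ 3  ≥
Q = 3, R = 0 ↦ 3  ≥
Q = 3, R = 1 ↦ 3  ≥
Q = 3, R = 2 ↦ 3  ≥
Q = 3, R = 3 ↦ 3  ≥
So 11 of the 16 assignments meet the threshold.

11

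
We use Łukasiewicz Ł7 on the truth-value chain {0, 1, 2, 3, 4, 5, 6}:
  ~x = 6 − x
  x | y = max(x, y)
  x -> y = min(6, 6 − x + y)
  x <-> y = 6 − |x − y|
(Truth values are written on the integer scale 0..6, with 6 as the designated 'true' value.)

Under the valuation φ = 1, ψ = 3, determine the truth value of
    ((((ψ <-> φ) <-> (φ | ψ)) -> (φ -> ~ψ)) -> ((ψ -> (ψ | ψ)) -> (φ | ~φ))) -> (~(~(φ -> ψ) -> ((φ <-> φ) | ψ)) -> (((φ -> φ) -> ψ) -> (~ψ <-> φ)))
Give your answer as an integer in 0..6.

6

ψ <-> φ = 3 <-> 1 = 4
φ | ψ = 1 | 3 = 3
(ψ <-> φ) <-> (φ | ψ) = 4 <-> 3 = 5
~ψ = ~3 = 3
φ -> ~ψ = 1 -> 3 = 6
((ψ <-> φ) <-> (φ | ψ)) -> (φ -> ~ψ) = 5 -> 6 = 6
ψ | ψ = 3 | 3 = 3
ψ -> (ψ | ψ) = 3 -> 3 = 6
~φ = ~1 = 5
φ | ~φ = 1 | 5 = 5
(ψ -> (ψ | ψ)) -> (φ | ~φ) = 6 -> 5 = 5
(((ψ <-> φ) <-> (φ | ψ)) -> (φ -> ~ψ)) -> ((ψ -> (ψ | ψ)) -> (φ | ~φ)) = 6 -> 5 = 5
φ -> ψ = 1 -> 3 = 6
~(φ -> ψ) = ~6 = 0
φ <-> φ = 1 <-> 1 = 6
(φ <-> φ) | ψ = 6 | 3 = 6
~(φ -> ψ) -> ((φ <-> φ) | ψ) = 0 -> 6 = 6
~(~(φ -> ψ) -> ((φ <-> φ) | ψ)) = ~6 = 0
φ -> φ = 1 -> 1 = 6
(φ -> φ) -> ψ = 6 -> 3 = 3
~ψ = ~3 = 3
~ψ <-> φ = 3 <-> 1 = 4
((φ -> φ) -> ψ) -> (~ψ <-> φ) = 3 -> 4 = 6
~(~(φ -> ψ) -> ((φ <-> φ) | ψ)) -> (((φ -> φ) -> ψ) -> (~ψ <-> φ)) = 0 -> 6 = 6
((((ψ <-> φ) <-> (φ | ψ)) -> (φ -> ~ψ)) -> ((ψ -> (ψ | ψ)) -> (φ | ~φ))) -> (~(~(φ -> ψ) -> ((φ <-> φ) | ψ)) -> (((φ -> φ) -> ψ) -> (~ψ <-> φ))) = 5 -> 6 = 6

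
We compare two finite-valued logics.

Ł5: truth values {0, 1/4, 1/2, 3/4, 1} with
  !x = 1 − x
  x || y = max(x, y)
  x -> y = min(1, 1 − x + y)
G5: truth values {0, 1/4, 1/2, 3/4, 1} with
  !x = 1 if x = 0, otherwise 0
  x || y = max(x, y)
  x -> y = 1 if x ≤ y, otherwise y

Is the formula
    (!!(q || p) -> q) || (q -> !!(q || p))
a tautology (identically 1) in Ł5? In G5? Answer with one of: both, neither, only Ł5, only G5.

In Ł5: every assignment gives 1 — tautology.
In G5: every assignment gives 1 — tautology.

both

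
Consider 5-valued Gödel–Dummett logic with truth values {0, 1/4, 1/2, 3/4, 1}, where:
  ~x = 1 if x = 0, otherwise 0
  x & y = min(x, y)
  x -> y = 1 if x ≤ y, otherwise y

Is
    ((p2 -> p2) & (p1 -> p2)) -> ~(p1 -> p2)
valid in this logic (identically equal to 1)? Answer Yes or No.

Counterexample: take p1 = 0, p2 = 0.
p2 -> p2 = 0 -> 0 = 1
p1 -> p2 = 0 -> 0 = 1
(p2 -> p2) & (p1 -> p2) = 1 & 1 = 1
~(p1 -> p2) = ~1 = 0
((p2 -> p2) & (p1 -> p2)) -> ~(p1 -> p2) = 1 -> 0 = 0
This gives 0 ≠ 1.

No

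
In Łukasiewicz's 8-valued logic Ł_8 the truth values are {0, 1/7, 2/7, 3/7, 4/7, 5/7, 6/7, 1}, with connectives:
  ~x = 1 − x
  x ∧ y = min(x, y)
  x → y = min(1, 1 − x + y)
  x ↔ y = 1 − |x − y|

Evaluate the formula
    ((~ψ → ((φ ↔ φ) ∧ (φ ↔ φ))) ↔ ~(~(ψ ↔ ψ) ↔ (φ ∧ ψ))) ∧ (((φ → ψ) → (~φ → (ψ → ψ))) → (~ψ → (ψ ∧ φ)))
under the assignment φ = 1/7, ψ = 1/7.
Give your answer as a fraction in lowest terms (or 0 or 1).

1/7

~ψ = ~1/7 = 6/7
φ ↔ φ = 1/7 ↔ 1/7 = 1
φ ↔ φ = 1/7 ↔ 1/7 = 1
(φ ↔ φ) ∧ (φ ↔ φ) = 1 ∧ 1 = 1
~ψ → ((φ ↔ φ) ∧ (φ ↔ φ)) = 6/7 → 1 = 1
ψ ↔ ψ = 1/7 ↔ 1/7 = 1
~(ψ ↔ ψ) = ~1 = 0
φ ∧ ψ = 1/7 ∧ 1/7 = 1/7
~(ψ ↔ ψ) ↔ (φ ∧ ψ) = 0 ↔ 1/7 = 6/7
~(~(ψ ↔ ψ) ↔ (φ ∧ ψ)) = ~6/7 = 1/7
(~ψ → ((φ ↔ φ) ∧ (φ ↔ φ))) ↔ ~(~(ψ ↔ ψ) ↔ (φ ∧ ψ)) = 1 ↔ 1/7 = 1/7
φ → ψ = 1/7 → 1/7 = 1
~φ = ~1/7 = 6/7
ψ → ψ = 1/7 → 1/7 = 1
~φ → (ψ → ψ) = 6/7 → 1 = 1
(φ → ψ) → (~φ → (ψ → ψ)) = 1 → 1 = 1
~ψ = ~1/7 = 6/7
ψ ∧ φ = 1/7 ∧ 1/7 = 1/7
~ψ → (ψ ∧ φ) = 6/7 → 1/7 = 2/7
((φ → ψ) → (~φ → (ψ → ψ))) → (~ψ → (ψ ∧ φ)) = 1 → 2/7 = 2/7
((~ψ → ((φ ↔ φ) ∧ (φ ↔ φ))) ↔ ~(~(ψ ↔ ψ) ↔ (φ ∧ ψ))) ∧ (((φ → ψ) → (~φ → (ψ → ψ))) → (~ψ → (ψ ∧ φ))) = 1/7 ∧ 2/7 = 1/7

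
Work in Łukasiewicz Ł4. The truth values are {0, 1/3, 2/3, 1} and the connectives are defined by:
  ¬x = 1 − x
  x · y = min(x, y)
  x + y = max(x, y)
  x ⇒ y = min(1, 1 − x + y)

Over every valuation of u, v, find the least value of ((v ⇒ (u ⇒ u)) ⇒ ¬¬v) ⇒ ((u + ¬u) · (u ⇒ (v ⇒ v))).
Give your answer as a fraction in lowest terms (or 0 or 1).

Take u = 1/3, v = 1:
u ⇒ u = 1/3 ⇒ 1/3 = 1
v ⇒ (u ⇒ u) = 1 ⇒ 1 = 1
¬v = ¬1 = 0
¬¬v = ¬0 = 1
(v ⇒ (u ⇒ u)) ⇒ ¬¬v = 1 ⇒ 1 = 1
¬u = ¬1/3 = 2/3
u + ¬u = 1/3 + 2/3 = 2/3
v ⇒ v = 1 ⇒ 1 = 1
u ⇒ (v ⇒ v) = 1/3 ⇒ 1 = 1
(u + ¬u) · (u ⇒ (v ⇒ v)) = 2/3 · 1 = 2/3
((v ⇒ (u ⇒ u)) ⇒ ¬¬v) ⇒ ((u + ¬u) · (u ⇒ (v ⇒ v))) = 1 ⇒ 2/3 = 2/3
No assignment yields a value below 2/3, so this is the minimum.

2/3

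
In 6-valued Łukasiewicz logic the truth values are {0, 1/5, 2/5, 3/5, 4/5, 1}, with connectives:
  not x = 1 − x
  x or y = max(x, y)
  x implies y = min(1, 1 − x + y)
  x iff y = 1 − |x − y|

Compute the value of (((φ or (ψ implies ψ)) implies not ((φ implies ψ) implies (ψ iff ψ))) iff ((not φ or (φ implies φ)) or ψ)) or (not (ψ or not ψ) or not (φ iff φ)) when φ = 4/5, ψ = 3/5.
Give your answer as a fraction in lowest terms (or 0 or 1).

2/5

ψ implies ψ = 3/5 implies 3/5 = 1
φ or (ψ implies ψ) = 4/5 or 1 = 1
φ implies ψ = 4/5 implies 3/5 = 4/5
ψ iff ψ = 3/5 iff 3/5 = 1
(φ implies ψ) implies (ψ iff ψ) = 4/5 implies 1 = 1
not ((φ implies ψ) implies (ψ iff ψ)) = not 1 = 0
(φ or (ψ implies ψ)) implies not ((φ implies ψ) implies (ψ iff ψ)) = 1 implies 0 = 0
not φ = not 4/5 = 1/5
φ implies φ = 4/5 implies 4/5 = 1
not φ or (φ implies φ) = 1/5 or 1 = 1
(not φ or (φ implies φ)) or ψ = 1 or 3/5 = 1
((φ or (ψ implies ψ)) implies not ((φ implies ψ) implies (ψ iff ψ))) iff ((not φ or (φ implies φ)) or ψ) = 0 iff 1 = 0
not ψ = not 3/5 = 2/5
ψ or not ψ = 3/5 or 2/5 = 3/5
not (ψ or not ψ) = not 3/5 = 2/5
φ iff φ = 4/5 iff 4/5 = 1
not (φ iff φ) = not 1 = 0
not (ψ or not ψ) or not (φ iff φ) = 2/5 or 0 = 2/5
(((φ or (ψ implies ψ)) implies not ((φ implies ψ) implies (ψ iff ψ))) iff ((not φ or (φ implies φ)) or ψ)) or (not (ψ or not ψ) or not (φ iff φ)) = 0 or 2/5 = 2/5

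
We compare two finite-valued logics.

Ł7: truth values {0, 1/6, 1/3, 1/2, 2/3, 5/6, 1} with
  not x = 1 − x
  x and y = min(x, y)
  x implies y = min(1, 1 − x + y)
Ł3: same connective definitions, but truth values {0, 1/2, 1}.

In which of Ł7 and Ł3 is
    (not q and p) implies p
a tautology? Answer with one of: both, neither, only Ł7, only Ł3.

both

In Ł7: every assignment gives 1 — tautology.
In Ł3: every assignment gives 1 — tautology.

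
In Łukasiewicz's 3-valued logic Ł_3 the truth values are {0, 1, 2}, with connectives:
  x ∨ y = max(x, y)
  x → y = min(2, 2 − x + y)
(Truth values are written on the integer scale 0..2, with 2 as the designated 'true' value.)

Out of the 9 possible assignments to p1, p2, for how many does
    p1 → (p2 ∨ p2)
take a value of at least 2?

6

p1 = 0, p2 = 0 ↦ 2  ≥
p1 = 0, p2 = 1 ↦ 2  ≥
p1 = 0, p2 = 2 ↦ 2  ≥
p1 = 1, p2 = 0 ↦ 1  <
p1 = 1, p2 = 1 ↦ 2  ≥
p1 = 1, p2 = 2 ↦ 2  ≥
p1 = 2, p2 = 0 ↦ 0  <
p1 = 2, p2 = 1 ↦ 1  <
p1 = 2, p2 = 2 ↦ 2  ≥
So 6 of the 9 assignments meet the threshold.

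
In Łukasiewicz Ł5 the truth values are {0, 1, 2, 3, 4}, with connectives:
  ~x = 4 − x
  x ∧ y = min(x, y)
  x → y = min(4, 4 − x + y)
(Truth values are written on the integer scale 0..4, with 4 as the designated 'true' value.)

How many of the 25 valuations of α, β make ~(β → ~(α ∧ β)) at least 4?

1

value 4: 1 assignment (counts)
value 3: 1 assignment
value 2: 3 assignments
value 1: 2 assignments
value 0: 18 assignments
So 1 of the 25 assignments meets the threshold.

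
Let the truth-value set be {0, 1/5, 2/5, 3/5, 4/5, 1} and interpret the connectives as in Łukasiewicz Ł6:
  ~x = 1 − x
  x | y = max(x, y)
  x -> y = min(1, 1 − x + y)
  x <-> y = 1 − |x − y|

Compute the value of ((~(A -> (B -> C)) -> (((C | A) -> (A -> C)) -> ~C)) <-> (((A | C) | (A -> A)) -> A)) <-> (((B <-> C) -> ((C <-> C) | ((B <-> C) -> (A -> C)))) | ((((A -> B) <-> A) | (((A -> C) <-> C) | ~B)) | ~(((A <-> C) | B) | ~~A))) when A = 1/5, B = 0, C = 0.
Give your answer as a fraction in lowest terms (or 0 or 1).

1/5

B -> C = 0 -> 0 = 1
A -> (B -> C) = 1/5 -> 1 = 1
~(A -> (B -> C)) = ~1 = 0
C | A = 0 | 1/5 = 1/5
A -> C = 1/5 -> 0 = 4/5
(C | A) -> (A -> C) = 1/5 -> 4/5 = 1
~C = ~0 = 1
((C | A) -> (A -> C)) -> ~C = 1 -> 1 = 1
~(A -> (B -> C)) -> (((C | A) -> (A -> C)) -> ~C) = 0 -> 1 = 1
A | C = 1/5 | 0 = 1/5
A -> A = 1/5 -> 1/5 = 1
(A | C) | (A -> A) = 1/5 | 1 = 1
((A | C) | (A -> A)) -> A = 1 -> 1/5 = 1/5
(~(A -> (B -> C)) -> (((C | A) -> (A -> C)) -> ~C)) <-> (((A | C) | (A -> A)) -> A) = 1 <-> 1/5 = 1/5
B <-> C = 0 <-> 0 = 1
C <-> C = 0 <-> 0 = 1
B <-> C = 0 <-> 0 = 1
A -> C = 1/5 -> 0 = 4/5
(B <-> C) -> (A -> C) = 1 -> 4/5 = 4/5
(C <-> C) | ((B <-> C) -> (A -> C)) = 1 | 4/5 = 1
(B <-> C) -> ((C <-> C) | ((B <-> C) -> (A -> C))) = 1 -> 1 = 1
A -> B = 1/5 -> 0 = 4/5
(A -> B) <-> A = 4/5 <-> 1/5 = 2/5
A -> C = 1/5 -> 0 = 4/5
(A -> C) <-> C = 4/5 <-> 0 = 1/5
~B = ~0 = 1
((A -> C) <-> C) | ~B = 1/5 | 1 = 1
((A -> B) <-> A) | (((A -> C) <-> C) | ~B) = 2/5 | 1 = 1
A <-> C = 1/5 <-> 0 = 4/5
(A <-> C) | B = 4/5 | 0 = 4/5
~A = ~1/5 = 4/5
~~A = ~4/5 = 1/5
((A <-> C) | B) | ~~A = 4/5 | 1/5 = 4/5
~(((A <-> C) | B) | ~~A) = ~4/5 = 1/5
(((A -> B) <-> A) | (((A -> C) <-> C) | ~B)) | ~(((A <-> C) | B) | ~~A) = 1 | 1/5 = 1
((B <-> C) -> ((C <-> C) | ((B <-> C) -> (A -> C)))) | ((((A -> B) <-> A) | (((A -> C) <-> C) | ~B)) | ~(((A <-> C) | B) | ~~A)) = 1 | 1 = 1
((~(A -> (B -> C)) -> (((C | A) -> (A -> C)) -> ~C)) <-> (((A | C) | (A -> A)) -> A)) <-> (((B <-> C) -> ((C <-> C) | ((B <-> C) -> (A -> C)))) | ((((A -> B) <-> A) | (((A -> C) <-> C) | ~B)) | ~(((A <-> C) | B) | ~~A))) = 1/5 <-> 1 = 1/5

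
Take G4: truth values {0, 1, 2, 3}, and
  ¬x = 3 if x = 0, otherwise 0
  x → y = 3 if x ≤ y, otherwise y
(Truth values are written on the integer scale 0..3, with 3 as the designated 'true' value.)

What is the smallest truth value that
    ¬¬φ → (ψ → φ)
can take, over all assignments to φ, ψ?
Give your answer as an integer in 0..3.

Take φ = 1, ψ = 2:
¬φ = ¬1 = 0
¬¬φ = ¬0 = 3
ψ → φ = 2 → 1 = 1
¬¬φ → (ψ → φ) = 3 → 1 = 1
No assignment yields a value below 1, so this is the minimum.

1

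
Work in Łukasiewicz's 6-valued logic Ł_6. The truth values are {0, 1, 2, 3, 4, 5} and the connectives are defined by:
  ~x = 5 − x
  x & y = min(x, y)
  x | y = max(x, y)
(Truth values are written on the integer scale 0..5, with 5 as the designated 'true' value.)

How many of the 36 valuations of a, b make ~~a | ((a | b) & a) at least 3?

value 5: 6 assignments (counts)
value 4: 6 assignments (counts)
value 3: 6 assignments (counts)
value 2: 6 assignments
value 1: 6 assignments
value 0: 6 assignments
So 18 of the 36 assignments meet the threshold.

18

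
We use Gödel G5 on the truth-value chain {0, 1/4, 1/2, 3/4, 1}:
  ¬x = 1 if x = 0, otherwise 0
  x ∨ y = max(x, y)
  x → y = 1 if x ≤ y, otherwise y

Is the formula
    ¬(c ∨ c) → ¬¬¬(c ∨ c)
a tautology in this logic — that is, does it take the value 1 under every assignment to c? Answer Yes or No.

c = 0 ↦ 1
c = 1/4 ↦ 1
c = 1/2 ↦ 1
c = 3/4 ↦ 1
c = 1 ↦ 1
Every assignment gives a value ≥ 1.

Yes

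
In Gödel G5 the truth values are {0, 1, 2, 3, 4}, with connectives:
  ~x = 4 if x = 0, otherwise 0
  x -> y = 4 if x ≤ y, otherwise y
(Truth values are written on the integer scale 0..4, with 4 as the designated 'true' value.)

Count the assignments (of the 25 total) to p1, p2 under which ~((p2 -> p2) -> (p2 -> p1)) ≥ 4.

4

value 4: 4 assignments (counts)
value 0: 21 assignments
So 4 of the 25 assignments meet the threshold.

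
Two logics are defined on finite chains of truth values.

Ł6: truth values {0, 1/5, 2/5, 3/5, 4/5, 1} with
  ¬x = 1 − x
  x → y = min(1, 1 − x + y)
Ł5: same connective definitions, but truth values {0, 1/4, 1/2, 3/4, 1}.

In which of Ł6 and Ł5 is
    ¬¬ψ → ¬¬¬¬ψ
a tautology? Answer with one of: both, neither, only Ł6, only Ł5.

In Ł6: every assignment gives 1 — tautology.
In Ł5: every assignment gives 1 — tautology.

both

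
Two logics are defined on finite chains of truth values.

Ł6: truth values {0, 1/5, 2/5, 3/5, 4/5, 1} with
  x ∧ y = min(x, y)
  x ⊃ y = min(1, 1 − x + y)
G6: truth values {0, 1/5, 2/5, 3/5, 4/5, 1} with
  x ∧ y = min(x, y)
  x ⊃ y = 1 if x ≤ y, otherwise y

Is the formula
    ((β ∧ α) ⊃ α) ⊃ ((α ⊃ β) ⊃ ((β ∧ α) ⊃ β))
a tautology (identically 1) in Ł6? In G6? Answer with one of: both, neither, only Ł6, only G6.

In Ł6: every assignment gives 1 — tautology.
In G6: every assignment gives 1 — tautology.

both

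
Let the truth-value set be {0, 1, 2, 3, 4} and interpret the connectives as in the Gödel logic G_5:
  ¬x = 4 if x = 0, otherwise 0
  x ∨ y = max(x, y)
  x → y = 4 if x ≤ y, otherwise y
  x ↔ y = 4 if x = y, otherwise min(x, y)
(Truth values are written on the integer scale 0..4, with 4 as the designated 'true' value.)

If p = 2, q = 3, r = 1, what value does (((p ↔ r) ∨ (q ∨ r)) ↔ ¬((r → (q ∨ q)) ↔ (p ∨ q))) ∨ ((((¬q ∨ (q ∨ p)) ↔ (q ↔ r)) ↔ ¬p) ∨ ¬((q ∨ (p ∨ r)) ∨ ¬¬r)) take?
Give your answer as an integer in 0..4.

p ↔ r = 2 ↔ 1 = 1
q ∨ r = 3 ∨ 1 = 3
(p ↔ r) ∨ (q ∨ r) = 1 ∨ 3 = 3
q ∨ q = 3 ∨ 3 = 3
r → (q ∨ q) = 1 → 3 = 4
p ∨ q = 2 ∨ 3 = 3
(r → (q ∨ q)) ↔ (p ∨ q) = 4 ↔ 3 = 3
¬((r → (q ∨ q)) ↔ (p ∨ q)) = ¬3 = 0
((p ↔ r) ∨ (q ∨ r)) ↔ ¬((r → (q ∨ q)) ↔ (p ∨ q)) = 3 ↔ 0 = 0
¬q = ¬3 = 0
q ∨ p = 3 ∨ 2 = 3
¬q ∨ (q ∨ p) = 0 ∨ 3 = 3
q ↔ r = 3 ↔ 1 = 1
(¬q ∨ (q ∨ p)) ↔ (q ↔ r) = 3 ↔ 1 = 1
¬p = ¬2 = 0
((¬q ∨ (q ∨ p)) ↔ (q ↔ r)) ↔ ¬p = 1 ↔ 0 = 0
p ∨ r = 2 ∨ 1 = 2
q ∨ (p ∨ r) = 3 ∨ 2 = 3
¬r = ¬1 = 0
¬¬r = ¬0 = 4
(q ∨ (p ∨ r)) ∨ ¬¬r = 3 ∨ 4 = 4
¬((q ∨ (p ∨ r)) ∨ ¬¬r) = ¬4 = 0
(((¬q ∨ (q ∨ p)) ↔ (q ↔ r)) ↔ ¬p) ∨ ¬((q ∨ (p ∨ r)) ∨ ¬¬r) = 0 ∨ 0 = 0
(((p ↔ r) ∨ (q ∨ r)) ↔ ¬((r → (q ∨ q)) ↔ (p ∨ q))) ∨ ((((¬q ∨ (q ∨ p)) ↔ (q ↔ r)) ↔ ¬p) ∨ ¬((q ∨ (p ∨ r)) ∨ ¬¬r)) = 0 ∨ 0 = 0

0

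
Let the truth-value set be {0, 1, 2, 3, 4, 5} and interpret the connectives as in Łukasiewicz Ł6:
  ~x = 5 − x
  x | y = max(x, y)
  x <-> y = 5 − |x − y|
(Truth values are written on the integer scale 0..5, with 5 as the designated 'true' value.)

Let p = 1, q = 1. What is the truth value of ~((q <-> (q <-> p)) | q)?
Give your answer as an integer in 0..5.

q <-> p = 1 <-> 1 = 5
q <-> (q <-> p) = 1 <-> 5 = 1
(q <-> (q <-> p)) | q = 1 | 1 = 1
~((q <-> (q <-> p)) | q) = ~1 = 4

4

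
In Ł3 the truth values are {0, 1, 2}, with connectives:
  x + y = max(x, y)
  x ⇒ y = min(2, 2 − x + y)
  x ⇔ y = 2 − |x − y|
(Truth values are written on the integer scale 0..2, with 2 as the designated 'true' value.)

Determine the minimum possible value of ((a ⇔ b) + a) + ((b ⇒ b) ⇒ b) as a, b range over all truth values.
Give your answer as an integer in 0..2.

1

Take a = 0, b = 1:
a ⇔ b = 0 ⇔ 1 = 1
(a ⇔ b) + a = 1 + 0 = 1
b ⇒ b = 1 ⇒ 1 = 2
(b ⇒ b) ⇒ b = 2 ⇒ 1 = 1
((a ⇔ b) + a) + ((b ⇒ b) ⇒ b) = 1 + 1 = 1
No assignment yields a value below 1, so this is the minimum.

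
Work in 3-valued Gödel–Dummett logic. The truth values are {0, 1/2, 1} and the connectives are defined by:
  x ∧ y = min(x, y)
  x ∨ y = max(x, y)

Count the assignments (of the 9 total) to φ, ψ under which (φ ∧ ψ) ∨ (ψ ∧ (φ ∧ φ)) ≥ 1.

1

φ = 0, ψ = 0 ↦ 0  <
φ = 0, ψ = 1/2 ↦ 0  <
φ = 0, ψ = 1 ↦ 0  <
φ = 1/2, ψ = 0 ↦ 0  <
φ = 1/2, ψ = 1/2 ↦ 1/2  <
φ = 1/2, ψ = 1 ↦ 1/2  <
φ = 1, ψ = 0 ↦ 0  <
φ = 1, ψ = 1/2 ↦ 1/2  <
φ = 1, ψ = 1 ↦ 1  ≥
So 1 of the 9 assignments meets the threshold.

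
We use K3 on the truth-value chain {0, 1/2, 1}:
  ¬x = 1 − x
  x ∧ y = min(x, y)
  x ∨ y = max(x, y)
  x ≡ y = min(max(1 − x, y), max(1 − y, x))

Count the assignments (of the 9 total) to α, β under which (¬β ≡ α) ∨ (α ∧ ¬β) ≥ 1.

α = 0, β = 0 ↦ 0  <
α = 0, β = 1/2 ↦ 1/2  <
α = 0, β = 1 ↦ 1  ≥
α = 1/2, β = 0 ↦ 1/2  <
α = 1/2, β = 1/2 ↦ 1/2  <
α = 1/2, β = 1 ↦ 1/2  <
α = 1, β = 0 ↦ 1  ≥
α = 1, β = 1/2 ↦ 1/2  <
α = 1, β = 1 ↦ 0  <
So 2 of the 9 assignments meet the threshold.

2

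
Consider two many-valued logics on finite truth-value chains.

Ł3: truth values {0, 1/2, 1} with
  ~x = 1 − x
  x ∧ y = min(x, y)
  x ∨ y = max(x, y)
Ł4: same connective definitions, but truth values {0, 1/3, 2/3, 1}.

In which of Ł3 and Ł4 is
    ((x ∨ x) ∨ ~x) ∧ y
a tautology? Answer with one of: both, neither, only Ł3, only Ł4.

In Ł3: at x = 0, y = 0 the value is 0 — not a tautology.
In Ł4: at x = 0, y = 0 the value is 0 — not a tautology.

neither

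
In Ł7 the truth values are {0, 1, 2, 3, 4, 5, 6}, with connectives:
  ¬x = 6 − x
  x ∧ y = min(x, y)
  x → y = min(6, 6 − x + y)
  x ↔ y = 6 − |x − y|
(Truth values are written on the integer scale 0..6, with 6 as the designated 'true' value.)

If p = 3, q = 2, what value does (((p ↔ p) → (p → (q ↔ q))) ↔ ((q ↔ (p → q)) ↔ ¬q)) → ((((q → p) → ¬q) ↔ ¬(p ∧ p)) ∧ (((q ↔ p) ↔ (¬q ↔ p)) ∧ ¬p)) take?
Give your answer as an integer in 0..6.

p ↔ p = 3 ↔ 3 = 6
q ↔ q = 2 ↔ 2 = 6
p → (q ↔ q) = 3 → 6 = 6
(p ↔ p) → (p → (q ↔ q)) = 6 → 6 = 6
p → q = 3 → 2 = 5
q ↔ (p → q) = 2 ↔ 5 = 3
¬q = ¬2 = 4
(q ↔ (p → q)) ↔ ¬q = 3 ↔ 4 = 5
((p ↔ p) → (p → (q ↔ q))) ↔ ((q ↔ (p → q)) ↔ ¬q) = 6 ↔ 5 = 5
q → p = 2 → 3 = 6
¬q = ¬2 = 4
(q → p) → ¬q = 6 → 4 = 4
p ∧ p = 3 ∧ 3 = 3
¬(p ∧ p) = ¬3 = 3
((q → p) → ¬q) ↔ ¬(p ∧ p) = 4 ↔ 3 = 5
q ↔ p = 2 ↔ 3 = 5
¬q = ¬2 = 4
¬q ↔ p = 4 ↔ 3 = 5
(q ↔ p) ↔ (¬q ↔ p) = 5 ↔ 5 = 6
¬p = ¬3 = 3
((q ↔ p) ↔ (¬q ↔ p)) ∧ ¬p = 6 ∧ 3 = 3
(((q → p) → ¬q) ↔ ¬(p ∧ p)) ∧ (((q ↔ p) ↔ (¬q ↔ p)) ∧ ¬p) = 5 ∧ 3 = 3
(((p ↔ p) → (p → (q ↔ q))) ↔ ((q ↔ (p → q)) ↔ ¬q)) → ((((q → p) → ¬q) ↔ ¬(p ∧ p)) ∧ (((q ↔ p) ↔ (¬q ↔ p)) ∧ ¬p)) = 5 → 3 = 4

4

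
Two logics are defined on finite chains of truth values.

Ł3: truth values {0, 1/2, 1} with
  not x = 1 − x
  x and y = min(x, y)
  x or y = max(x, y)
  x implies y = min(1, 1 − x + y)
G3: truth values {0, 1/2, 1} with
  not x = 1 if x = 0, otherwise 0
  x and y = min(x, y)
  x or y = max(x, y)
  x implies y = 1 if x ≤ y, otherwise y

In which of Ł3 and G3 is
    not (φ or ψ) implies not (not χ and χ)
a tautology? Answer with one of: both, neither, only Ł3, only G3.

only G3

In Ł3: at φ = 0, ψ = 0, χ = 1/2 the value is 1/2 — not a tautology.
In G3: every assignment gives 1 — tautology.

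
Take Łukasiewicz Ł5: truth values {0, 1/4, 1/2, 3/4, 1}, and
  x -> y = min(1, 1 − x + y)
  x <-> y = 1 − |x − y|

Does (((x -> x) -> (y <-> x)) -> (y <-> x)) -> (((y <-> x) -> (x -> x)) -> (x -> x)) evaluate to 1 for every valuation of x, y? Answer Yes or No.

Yes

At x = 0, y = 1/2, for instance:
x -> x = 0 -> 0 = 1
y <-> x = 1/2 <-> 0 = 1/2
(x -> x) -> (y <-> x) = 1 -> 1/2 = 1/2
((x -> x) -> (y <-> x)) -> (y <-> x) = 1/2 -> 1/2 = 1
(y <-> x) -> (x -> x) = 1/2 -> 1 = 1
((y <-> x) -> (x -> x)) -> (x -> x) = 1 -> 1 = 1
(((x -> x) -> (y <-> x)) -> (y <-> x)) -> (((y <-> x) -> (x -> x)) -> (x -> x)) = 1 -> 1 = 1
and checking the remaining 24 assignments likewise gives ≥ 1 in every case.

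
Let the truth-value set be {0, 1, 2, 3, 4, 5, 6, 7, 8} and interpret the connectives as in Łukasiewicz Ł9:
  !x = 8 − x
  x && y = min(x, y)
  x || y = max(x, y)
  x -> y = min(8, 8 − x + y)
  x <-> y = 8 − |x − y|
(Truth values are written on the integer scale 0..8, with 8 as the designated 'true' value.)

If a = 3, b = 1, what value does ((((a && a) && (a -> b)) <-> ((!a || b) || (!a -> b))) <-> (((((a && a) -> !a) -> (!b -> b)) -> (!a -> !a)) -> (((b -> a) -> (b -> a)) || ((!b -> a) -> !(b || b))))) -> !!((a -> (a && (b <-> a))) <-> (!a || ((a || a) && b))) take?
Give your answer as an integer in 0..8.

7

a && a = 3 && 3 = 3
a -> b = 3 -> 1 = 6
(a && a) && (a -> b) = 3 && 6 = 3
!a = !3 = 5
!a || b = 5 || 1 = 5
!a = !3 = 5
!a -> b = 5 -> 1 = 4
(!a || b) || (!a -> b) = 5 || 4 = 5
((a && a) && (a -> b)) <-> ((!a || b) || (!a -> b)) = 3 <-> 5 = 6
a && a = 3 && 3 = 3
!a = !3 = 5
(a && a) -> !a = 3 -> 5 = 8
!b = !1 = 7
!b -> b = 7 -> 1 = 2
((a && a) -> !a) -> (!b -> b) = 8 -> 2 = 2
!a = !3 = 5
!a = !3 = 5
!a -> !a = 5 -> 5 = 8
(((a && a) -> !a) -> (!b -> b)) -> (!a -> !a) = 2 -> 8 = 8
b -> a = 1 -> 3 = 8
b -> a = 1 -> 3 = 8
(b -> a) -> (b -> a) = 8 -> 8 = 8
!b = !1 = 7
!b -> a = 7 -> 3 = 4
b || b = 1 || 1 = 1
!(b || b) = !1 = 7
(!b -> a) -> !(b || b) = 4 -> 7 = 8
((b -> a) -> (b -> a)) || ((!b -> a) -> !(b || b)) = 8 || 8 = 8
((((a && a) -> !a) -> (!b -> b)) -> (!a -> !a)) -> (((b -> a) -> (b -> a)) || ((!b -> a) -> !(b || b))) = 8 -> 8 = 8
(((a && a) && (a -> b)) <-> ((!a || b) || (!a -> b))) <-> (((((a && a) -> !a) -> (!b -> b)) -> (!a -> !a)) -> (((b -> a) -> (b -> a)) || ((!b -> a) -> !(b || b)))) = 6 <-> 8 = 6
b <-> a = 1 <-> 3 = 6
a && (b <-> a) = 3 && 6 = 3
a -> (a && (b <-> a)) = 3 -> 3 = 8
!a = !3 = 5
a || a = 3 || 3 = 3
(a || a) && b = 3 && 1 = 1
!a || ((a || a) && b) = 5 || 1 = 5
(a -> (a && (b <-> a))) <-> (!a || ((a || a) && b)) = 8 <-> 5 = 5
!((a -> (a && (b <-> a))) <-> (!a || ((a || a) && b))) = !5 = 3
!!((a -> (a && (b <-> a))) <-> (!a || ((a || a) && b))) = !3 = 5
((((a && a) && (a -> b)) <-> ((!a || b) || (!a -> b))) <-> (((((a && a) -> !a) -> (!b -> b)) -> (!a -> !a)) -> (((b -> a) -> (b -> a)) || ((!b -> a) -> !(b || b))))) -> !!((a -> (a && (b <-> a))) <-> (!a || ((a || a) && b))) = 6 -> 5 = 7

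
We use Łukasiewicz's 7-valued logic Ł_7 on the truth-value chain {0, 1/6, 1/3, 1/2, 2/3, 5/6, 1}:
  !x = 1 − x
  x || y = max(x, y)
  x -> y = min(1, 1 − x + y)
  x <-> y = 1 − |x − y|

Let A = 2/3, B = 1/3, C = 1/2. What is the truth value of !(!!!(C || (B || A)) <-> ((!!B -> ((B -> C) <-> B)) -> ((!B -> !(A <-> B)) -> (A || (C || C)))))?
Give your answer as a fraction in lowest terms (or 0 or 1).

2/3

B || A = 1/3 || 2/3 = 2/3
C || (B || A) = 1/2 || 2/3 = 2/3
!(C || (B || A)) = !2/3 = 1/3
!!(C || (B || A)) = !1/3 = 2/3
!!!(C || (B || A)) = !2/3 = 1/3
!B = !1/3 = 2/3
!!B = !2/3 = 1/3
B -> C = 1/3 -> 1/2 = 1
(B -> C) <-> B = 1 <-> 1/3 = 1/3
!!B -> ((B -> C) <-> B) = 1/3 -> 1/3 = 1
!B = !1/3 = 2/3
A <-> B = 2/3 <-> 1/3 = 2/3
!(A <-> B) = !2/3 = 1/3
!B -> !(A <-> B) = 2/3 -> 1/3 = 2/3
C || C = 1/2 || 1/2 = 1/2
A || (C || C) = 2/3 || 1/2 = 2/3
(!B -> !(A <-> B)) -> (A || (C || C)) = 2/3 -> 2/3 = 1
(!!B -> ((B -> C) <-> B)) -> ((!B -> !(A <-> B)) -> (A || (C || C))) = 1 -> 1 = 1
!!!(C || (B || A)) <-> ((!!B -> ((B -> C) <-> B)) -> ((!B -> !(A <-> B)) -> (A || (C || C)))) = 1/3 <-> 1 = 1/3
!(!!!(C || (B || A)) <-> ((!!B -> ((B -> C) <-> B)) -> ((!B -> !(A <-> B)) -> (A || (C || C))))) = !1/3 = 2/3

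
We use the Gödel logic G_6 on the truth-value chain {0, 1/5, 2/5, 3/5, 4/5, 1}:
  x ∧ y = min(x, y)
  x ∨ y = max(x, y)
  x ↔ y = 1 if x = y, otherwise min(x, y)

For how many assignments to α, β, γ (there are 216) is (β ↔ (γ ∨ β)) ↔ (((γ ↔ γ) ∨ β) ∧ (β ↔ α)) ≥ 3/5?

110

value 1: 76 assignments (counts)
value 4/5: 12 assignments (counts)
value 3/5: 22 assignments (counts)
value 2/5: 30 assignments
value 1/5: 36 assignments
value 0: 40 assignments
So 110 of the 216 assignments meet the threshold.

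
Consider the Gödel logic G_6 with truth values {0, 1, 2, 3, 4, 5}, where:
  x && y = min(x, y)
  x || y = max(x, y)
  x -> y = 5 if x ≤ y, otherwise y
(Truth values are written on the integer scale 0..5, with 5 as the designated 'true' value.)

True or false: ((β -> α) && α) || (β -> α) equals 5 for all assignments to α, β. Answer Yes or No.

No

Counterexample: take α = 0, β = 1.
β -> α = 1 -> 0 = 0
(β -> α) && α = 0 && 0 = 0
((β -> α) && α) || (β -> α) = 0 || 0 = 0
This gives 0 ≠ 5.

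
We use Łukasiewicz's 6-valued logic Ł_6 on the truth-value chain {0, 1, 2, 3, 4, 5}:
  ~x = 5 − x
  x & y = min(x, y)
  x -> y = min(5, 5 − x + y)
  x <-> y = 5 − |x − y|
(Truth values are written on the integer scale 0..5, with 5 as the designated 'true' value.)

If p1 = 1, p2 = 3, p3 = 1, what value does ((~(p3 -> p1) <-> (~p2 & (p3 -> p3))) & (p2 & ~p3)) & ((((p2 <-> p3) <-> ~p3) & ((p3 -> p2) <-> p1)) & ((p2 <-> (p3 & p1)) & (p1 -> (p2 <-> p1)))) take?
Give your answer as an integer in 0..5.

p3 -> p1 = 1 -> 1 = 5
~(p3 -> p1) = ~5 = 0
~p2 = ~3 = 2
p3 -> p3 = 1 -> 1 = 5
~p2 & (p3 -> p3) = 2 & 5 = 2
~(p3 -> p1) <-> (~p2 & (p3 -> p3)) = 0 <-> 2 = 3
~p3 = ~1 = 4
p2 & ~p3 = 3 & 4 = 3
(~(p3 -> p1) <-> (~p2 & (p3 -> p3))) & (p2 & ~p3) = 3 & 3 = 3
p2 <-> p3 = 3 <-> 1 = 3
~p3 = ~1 = 4
(p2 <-> p3) <-> ~p3 = 3 <-> 4 = 4
p3 -> p2 = 1 -> 3 = 5
(p3 -> p2) <-> p1 = 5 <-> 1 = 1
((p2 <-> p3) <-> ~p3) & ((p3 -> p2) <-> p1) = 4 & 1 = 1
p3 & p1 = 1 & 1 = 1
p2 <-> (p3 & p1) = 3 <-> 1 = 3
p2 <-> p1 = 3 <-> 1 = 3
p1 -> (p2 <-> p1) = 1 -> 3 = 5
(p2 <-> (p3 & p1)) & (p1 -> (p2 <-> p1)) = 3 & 5 = 3
(((p2 <-> p3) <-> ~p3) & ((p3 -> p2) <-> p1)) & ((p2 <-> (p3 & p1)) & (p1 -> (p2 <-> p1))) = 1 & 3 = 1
((~(p3 -> p1) <-> (~p2 & (p3 -> p3))) & (p2 & ~p3)) & ((((p2 <-> p3) <-> ~p3) & ((p3 -> p2) <-> p1)) & ((p2 <-> (p3 & p1)) & (p1 -> (p2 <-> p1)))) = 3 & 1 = 1

1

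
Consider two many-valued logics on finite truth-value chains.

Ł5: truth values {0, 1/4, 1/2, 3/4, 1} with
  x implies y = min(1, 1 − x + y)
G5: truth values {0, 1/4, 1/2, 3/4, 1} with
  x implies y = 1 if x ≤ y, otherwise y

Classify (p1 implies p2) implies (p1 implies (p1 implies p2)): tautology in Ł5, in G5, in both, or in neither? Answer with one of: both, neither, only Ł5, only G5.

both

In Ł5: every assignment gives 1 — tautology.
In G5: every assignment gives 1 — tautology.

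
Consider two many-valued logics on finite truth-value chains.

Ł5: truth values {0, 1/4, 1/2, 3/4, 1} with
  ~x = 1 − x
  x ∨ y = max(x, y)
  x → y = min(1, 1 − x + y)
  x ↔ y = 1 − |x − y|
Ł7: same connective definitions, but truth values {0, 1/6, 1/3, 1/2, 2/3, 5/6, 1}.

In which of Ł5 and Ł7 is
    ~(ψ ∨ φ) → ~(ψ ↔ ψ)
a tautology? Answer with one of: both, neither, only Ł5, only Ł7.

neither

In Ł5: at φ = 0, ψ = 0 the value is 0 — not a tautology.
In Ł7: at φ = 0, ψ = 0 the value is 0 — not a tautology.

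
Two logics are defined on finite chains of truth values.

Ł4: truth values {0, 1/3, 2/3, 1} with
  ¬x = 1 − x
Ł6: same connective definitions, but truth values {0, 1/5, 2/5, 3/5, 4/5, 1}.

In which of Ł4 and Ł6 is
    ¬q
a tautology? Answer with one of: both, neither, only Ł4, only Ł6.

In Ł4: at q = 1/3 the value is 2/3 — not a tautology.
In Ł6: at q = 1/5 the value is 4/5 — not a tautology.

neither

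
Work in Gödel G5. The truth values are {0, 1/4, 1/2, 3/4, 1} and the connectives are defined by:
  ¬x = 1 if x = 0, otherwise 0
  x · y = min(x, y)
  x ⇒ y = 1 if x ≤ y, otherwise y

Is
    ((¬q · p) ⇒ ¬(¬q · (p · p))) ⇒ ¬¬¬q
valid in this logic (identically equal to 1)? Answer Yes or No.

Counterexample: take p = 0, q = 1/4.
¬q = ¬1/4 = 0
¬q · p = 0 · 0 = 0
¬q = ¬1/4 = 0
p · p = 0 · 0 = 0
¬q · (p · p) = 0 · 0 = 0
¬(¬q · (p · p)) = ¬0 = 1
(¬q · p) ⇒ ¬(¬q · (p · p)) = 0 ⇒ 1 = 1
¬q = ¬1/4 = 0
¬¬q = ¬0 = 1
¬¬¬q = ¬1 = 0
((¬q · p) ⇒ ¬(¬q · (p · p))) ⇒ ¬¬¬q = 1 ⇒ 0 = 0
This gives 0 ≠ 1.

No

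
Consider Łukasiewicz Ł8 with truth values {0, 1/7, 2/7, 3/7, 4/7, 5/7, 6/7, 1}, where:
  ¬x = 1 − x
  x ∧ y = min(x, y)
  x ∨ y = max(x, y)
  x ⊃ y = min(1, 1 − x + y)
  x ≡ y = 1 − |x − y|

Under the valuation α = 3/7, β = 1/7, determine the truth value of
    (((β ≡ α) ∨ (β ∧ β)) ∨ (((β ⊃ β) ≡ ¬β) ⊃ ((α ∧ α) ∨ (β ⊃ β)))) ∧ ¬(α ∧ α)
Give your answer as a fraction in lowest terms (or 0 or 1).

β ≡ α = 1/7 ≡ 3/7 = 5/7
β ∧ β = 1/7 ∧ 1/7 = 1/7
(β ≡ α) ∨ (β ∧ β) = 5/7 ∨ 1/7 = 5/7
β ⊃ β = 1/7 ⊃ 1/7 = 1
¬β = ¬1/7 = 6/7
(β ⊃ β) ≡ ¬β = 1 ≡ 6/7 = 6/7
α ∧ α = 3/7 ∧ 3/7 = 3/7
β ⊃ β = 1/7 ⊃ 1/7 = 1
(α ∧ α) ∨ (β ⊃ β) = 3/7 ∨ 1 = 1
((β ⊃ β) ≡ ¬β) ⊃ ((α ∧ α) ∨ (β ⊃ β)) = 6/7 ⊃ 1 = 1
((β ≡ α) ∨ (β ∧ β)) ∨ (((β ⊃ β) ≡ ¬β) ⊃ ((α ∧ α) ∨ (β ⊃ β))) = 5/7 ∨ 1 = 1
α ∧ α = 3/7 ∧ 3/7 = 3/7
¬(α ∧ α) = ¬3/7 = 4/7
(((β ≡ α) ∨ (β ∧ β)) ∨ (((β ⊃ β) ≡ ¬β) ⊃ ((α ∧ α) ∨ (β ⊃ β)))) ∧ ¬(α ∧ α) = 1 ∧ 4/7 = 4/7

4/7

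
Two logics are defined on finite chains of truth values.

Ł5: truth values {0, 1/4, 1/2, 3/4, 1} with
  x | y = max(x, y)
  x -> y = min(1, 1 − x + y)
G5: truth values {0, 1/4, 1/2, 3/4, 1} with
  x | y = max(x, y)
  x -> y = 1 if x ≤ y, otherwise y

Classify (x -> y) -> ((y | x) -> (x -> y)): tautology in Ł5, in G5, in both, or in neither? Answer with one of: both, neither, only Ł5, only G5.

In Ł5: every assignment gives 1 — tautology.
In G5: every assignment gives 1 — tautology.

both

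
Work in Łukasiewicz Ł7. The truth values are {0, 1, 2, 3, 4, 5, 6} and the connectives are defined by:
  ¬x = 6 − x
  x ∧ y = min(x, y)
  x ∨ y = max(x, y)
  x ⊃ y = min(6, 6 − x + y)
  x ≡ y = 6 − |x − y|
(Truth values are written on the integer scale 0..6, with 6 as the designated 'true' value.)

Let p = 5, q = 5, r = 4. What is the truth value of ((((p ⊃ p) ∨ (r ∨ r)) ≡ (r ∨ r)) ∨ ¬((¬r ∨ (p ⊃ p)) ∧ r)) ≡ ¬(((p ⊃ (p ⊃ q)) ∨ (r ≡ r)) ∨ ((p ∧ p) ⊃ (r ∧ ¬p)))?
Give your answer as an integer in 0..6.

2

p ⊃ p = 5 ⊃ 5 = 6
r ∨ r = 4 ∨ 4 = 4
(p ⊃ p) ∨ (r ∨ r) = 6 ∨ 4 = 6
r ∨ r = 4 ∨ 4 = 4
((p ⊃ p) ∨ (r ∨ r)) ≡ (r ∨ r) = 6 ≡ 4 = 4
¬r = ¬4 = 2
p ⊃ p = 5 ⊃ 5 = 6
¬r ∨ (p ⊃ p) = 2 ∨ 6 = 6
(¬r ∨ (p ⊃ p)) ∧ r = 6 ∧ 4 = 4
¬((¬r ∨ (p ⊃ p)) ∧ r) = ¬4 = 2
(((p ⊃ p) ∨ (r ∨ r)) ≡ (r ∨ r)) ∨ ¬((¬r ∨ (p ⊃ p)) ∧ r) = 4 ∨ 2 = 4
p ⊃ q = 5 ⊃ 5 = 6
p ⊃ (p ⊃ q) = 5 ⊃ 6 = 6
r ≡ r = 4 ≡ 4 = 6
(p ⊃ (p ⊃ q)) ∨ (r ≡ r) = 6 ∨ 6 = 6
p ∧ p = 5 ∧ 5 = 5
¬p = ¬5 = 1
r ∧ ¬p = 4 ∧ 1 = 1
(p ∧ p) ⊃ (r ∧ ¬p) = 5 ⊃ 1 = 2
((p ⊃ (p ⊃ q)) ∨ (r ≡ r)) ∨ ((p ∧ p) ⊃ (r ∧ ¬p)) = 6 ∨ 2 = 6
¬(((p ⊃ (p ⊃ q)) ∨ (r ≡ r)) ∨ ((p ∧ p) ⊃ (r ∧ ¬p))) = ¬6 = 0
((((p ⊃ p) ∨ (r ∨ r)) ≡ (r ∨ r)) ∨ ¬((¬r ∨ (p ⊃ p)) ∧ r)) ≡ ¬(((p ⊃ (p ⊃ q)) ∨ (r ≡ r)) ∨ ((p ∧ p) ⊃ (r ∧ ¬p))) = 4 ≡ 0 = 2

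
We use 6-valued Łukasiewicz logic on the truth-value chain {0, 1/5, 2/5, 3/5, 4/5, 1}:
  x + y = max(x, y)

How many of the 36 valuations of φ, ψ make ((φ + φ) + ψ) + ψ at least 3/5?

27

value 1: 11 assignments (counts)
value 4/5: 9 assignments (counts)
value 3/5: 7 assignments (counts)
value 2/5: 5 assignments
value 1/5: 3 assignments
value 0: 1 assignment
So 27 of the 36 assignments meet the threshold.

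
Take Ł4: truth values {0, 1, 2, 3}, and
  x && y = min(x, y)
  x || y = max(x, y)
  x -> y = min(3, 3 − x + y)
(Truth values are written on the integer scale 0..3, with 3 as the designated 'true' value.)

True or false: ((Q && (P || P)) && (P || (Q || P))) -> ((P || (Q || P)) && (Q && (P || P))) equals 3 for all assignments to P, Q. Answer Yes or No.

P = 0, Q = 0 ↦ 3
P = 0, Q = 1 ↦ 3
P = 0, Q = 2 ↦ 3
P = 0, Q = 3 ↦ 3
P = 1, Q = 0 ↦ 3
P = 1, Q = 1 ↦ 3
P = 1, Q = 2 ↦ 3
P = 1, Q = 3 ↦ 3
P = 2, Q = 0 ↦ 3
P = 2, Q = 1 ↦ 3
P = 2, Q = 2 ↦ 3
P = 2, Q = 3 ↦ 3
P = 3, Q = 0 ↦ 3
P = 3, Q = 1 ↦ 3
P = 3, Q = 2 ↦ 3
P = 3, Q = 3 ↦ 3
Every assignment gives a value ≥ 3.

Yes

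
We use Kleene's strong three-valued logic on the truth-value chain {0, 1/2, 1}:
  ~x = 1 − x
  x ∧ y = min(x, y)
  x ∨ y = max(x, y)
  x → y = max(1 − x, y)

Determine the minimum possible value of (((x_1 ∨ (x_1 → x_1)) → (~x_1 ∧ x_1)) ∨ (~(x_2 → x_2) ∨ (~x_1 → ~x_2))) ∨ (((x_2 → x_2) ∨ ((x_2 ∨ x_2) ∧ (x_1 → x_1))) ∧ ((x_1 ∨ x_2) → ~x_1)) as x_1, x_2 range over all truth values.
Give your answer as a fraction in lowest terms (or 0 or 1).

Take x_1 = 0, x_2 = 1/2:
x_1 → x_1 = 0 → 0 = 1
x_1 ∨ (x_1 → x_1) = 0 ∨ 1 = 1
~x_1 = ~0 = 1
~x_1 ∧ x_1 = 1 ∧ 0 = 0
(x_1 ∨ (x_1 → x_1)) → (~x_1 ∧ x_1) = 1 → 0 = 0
x_2 → x_2 = 1/2 → 1/2 = 1/2
~(x_2 → x_2) = ~1/2 = 1/2
~x_1 = ~0 = 1
~x_2 = ~1/2 = 1/2
~x_1 → ~x_2 = 1 → 1/2 = 1/2
~(x_2 → x_2) ∨ (~x_1 → ~x_2) = 1/2 ∨ 1/2 = 1/2
((x_1 ∨ (x_1 → x_1)) → (~x_1 ∧ x_1)) ∨ (~(x_2 → x_2) ∨ (~x_1 → ~x_2)) = 0 ∨ 1/2 = 1/2
x_2 → x_2 = 1/2 → 1/2 = 1/2
x_2 ∨ x_2 = 1/2 ∨ 1/2 = 1/2
x_1 → x_1 = 0 → 0 = 1
(x_2 ∨ x_2) ∧ (x_1 → x_1) = 1/2 ∧ 1 = 1/2
(x_2 → x_2) ∨ ((x_2 ∨ x_2) ∧ (x_1 → x_1)) = 1/2 ∨ 1/2 = 1/2
x_1 ∨ x_2 = 0 ∨ 1/2 = 1/2
~x_1 = ~0 = 1
(x_1 ∨ x_2) → ~x_1 = 1/2 → 1 = 1
((x_2 → x_2) ∨ ((x_2 ∨ x_2) ∧ (x_1 → x_1))) ∧ ((x_1 ∨ x_2) → ~x_1) = 1/2 ∧ 1 = 1/2
(((x_1 ∨ (x_1 → x_1)) → (~x_1 ∧ x_1)) ∨ (~(x_2 → x_2) ∨ (~x_1 → ~x_2))) ∨ (((x_2 → x_2) ∨ ((x_2 ∨ x_2) ∧ (x_1 → x_1))) ∧ ((x_1 ∨ x_2) → ~x_1)) = 1/2 ∨ 1/2 = 1/2
No assignment yields a value below 1/2, so this is the minimum.

1/2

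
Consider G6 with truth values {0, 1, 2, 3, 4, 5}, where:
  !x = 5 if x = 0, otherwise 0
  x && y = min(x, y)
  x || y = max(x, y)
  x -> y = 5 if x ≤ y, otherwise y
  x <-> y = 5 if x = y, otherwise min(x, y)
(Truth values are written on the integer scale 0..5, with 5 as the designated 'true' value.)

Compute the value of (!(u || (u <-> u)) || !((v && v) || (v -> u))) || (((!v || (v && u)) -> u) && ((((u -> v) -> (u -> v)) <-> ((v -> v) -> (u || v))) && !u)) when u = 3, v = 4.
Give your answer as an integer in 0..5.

u <-> u = 3 <-> 3 = 5
u || (u <-> u) = 3 || 5 = 5
!(u || (u <-> u)) = !5 = 0
v && v = 4 && 4 = 4
v -> u = 4 -> 3 = 3
(v && v) || (v -> u) = 4 || 3 = 4
!((v && v) || (v -> u)) = !4 = 0
!(u || (u <-> u)) || !((v && v) || (v -> u)) = 0 || 0 = 0
!v = !4 = 0
v && u = 4 && 3 = 3
!v || (v && u) = 0 || 3 = 3
(!v || (v && u)) -> u = 3 -> 3 = 5
u -> v = 3 -> 4 = 5
u -> v = 3 -> 4 = 5
(u -> v) -> (u -> v) = 5 -> 5 = 5
v -> v = 4 -> 4 = 5
u || v = 3 || 4 = 4
(v -> v) -> (u || v) = 5 -> 4 = 4
((u -> v) -> (u -> v)) <-> ((v -> v) -> (u || v)) = 5 <-> 4 = 4
!u = !3 = 0
(((u -> v) -> (u -> v)) <-> ((v -> v) -> (u || v))) && !u = 4 && 0 = 0
((!v || (v && u)) -> u) && ((((u -> v) -> (u -> v)) <-> ((v -> v) -> (u || v))) && !u) = 5 && 0 = 0
(!(u || (u <-> u)) || !((v && v) || (v -> u))) || (((!v || (v && u)) -> u) && ((((u -> v) -> (u -> v)) <-> ((v -> v) -> (u || v))) && !u)) = 0 || 0 = 0

0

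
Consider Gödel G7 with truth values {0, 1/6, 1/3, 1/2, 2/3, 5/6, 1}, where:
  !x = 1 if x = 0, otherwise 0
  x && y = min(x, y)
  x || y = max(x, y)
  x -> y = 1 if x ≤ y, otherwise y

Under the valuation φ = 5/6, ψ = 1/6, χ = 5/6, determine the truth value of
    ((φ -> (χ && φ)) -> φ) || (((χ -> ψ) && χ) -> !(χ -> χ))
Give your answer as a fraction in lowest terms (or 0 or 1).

χ && φ = 5/6 && 5/6 = 5/6
φ -> (χ && φ) = 5/6 -> 5/6 = 1
(φ -> (χ && φ)) -> φ = 1 -> 5/6 = 5/6
χ -> ψ = 5/6 -> 1/6 = 1/6
(χ -> ψ) && χ = 1/6 && 5/6 = 1/6
χ -> χ = 5/6 -> 5/6 = 1
!(χ -> χ) = !1 = 0
((χ -> ψ) && χ) -> !(χ -> χ) = 1/6 -> 0 = 0
((φ -> (χ && φ)) -> φ) || (((χ -> ψ) && χ) -> !(χ -> χ)) = 5/6 || 0 = 5/6

5/6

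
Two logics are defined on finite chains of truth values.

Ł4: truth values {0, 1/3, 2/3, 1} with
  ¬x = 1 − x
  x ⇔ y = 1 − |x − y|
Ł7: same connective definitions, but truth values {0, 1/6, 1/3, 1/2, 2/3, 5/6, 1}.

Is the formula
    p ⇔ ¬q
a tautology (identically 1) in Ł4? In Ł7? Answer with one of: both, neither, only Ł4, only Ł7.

neither

In Ł4: at p = 0, q = 0 the value is 0 — not a tautology.
In Ł7: at p = 0, q = 0 the value is 0 — not a tautology.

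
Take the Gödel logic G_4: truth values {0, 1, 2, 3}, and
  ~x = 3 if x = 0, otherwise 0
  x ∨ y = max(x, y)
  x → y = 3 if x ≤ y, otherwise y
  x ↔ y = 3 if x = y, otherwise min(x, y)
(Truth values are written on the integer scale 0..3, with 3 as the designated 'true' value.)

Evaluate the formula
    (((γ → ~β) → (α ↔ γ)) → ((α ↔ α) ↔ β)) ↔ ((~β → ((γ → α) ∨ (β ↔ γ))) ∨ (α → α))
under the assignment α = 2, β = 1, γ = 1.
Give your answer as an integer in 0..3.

1

~β = ~1 = 0
γ → ~β = 1 → 0 = 0
α ↔ γ = 2 ↔ 1 = 1
(γ → ~β) → (α ↔ γ) = 0 → 1 = 3
α ↔ α = 2 ↔ 2 = 3
(α ↔ α) ↔ β = 3 ↔ 1 = 1
((γ → ~β) → (α ↔ γ)) → ((α ↔ α) ↔ β) = 3 → 1 = 1
~β = ~1 = 0
γ → α = 1 → 2 = 3
β ↔ γ = 1 ↔ 1 = 3
(γ → α) ∨ (β ↔ γ) = 3 ∨ 3 = 3
~β → ((γ → α) ∨ (β ↔ γ)) = 0 → 3 = 3
α → α = 2 → 2 = 3
(~β → ((γ → α) ∨ (β ↔ γ))) ∨ (α → α) = 3 ∨ 3 = 3
(((γ → ~β) → (α ↔ γ)) → ((α ↔ α) ↔ β)) ↔ ((~β → ((γ → α) ∨ (β ↔ γ))) ∨ (α → α)) = 1 ↔ 3 = 1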